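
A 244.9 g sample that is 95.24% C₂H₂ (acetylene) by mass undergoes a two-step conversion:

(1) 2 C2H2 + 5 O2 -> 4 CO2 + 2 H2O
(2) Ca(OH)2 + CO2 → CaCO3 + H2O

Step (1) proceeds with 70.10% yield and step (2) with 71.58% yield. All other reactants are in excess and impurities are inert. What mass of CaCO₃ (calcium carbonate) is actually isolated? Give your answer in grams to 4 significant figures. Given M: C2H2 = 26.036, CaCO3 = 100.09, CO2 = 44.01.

899.8 g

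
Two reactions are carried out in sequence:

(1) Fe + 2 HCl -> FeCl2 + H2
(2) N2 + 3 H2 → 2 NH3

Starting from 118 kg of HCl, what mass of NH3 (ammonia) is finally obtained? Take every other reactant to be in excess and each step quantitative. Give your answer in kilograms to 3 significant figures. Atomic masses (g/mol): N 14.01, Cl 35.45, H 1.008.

18.4 kg

M(HCl) = 1.008 + 35.45 = 36.458 g/mol.
M(NH3) = 14.01 + 3(1.008) = 17.034 g/mol.
118 kg = 118000 g.
n(HCl) = 118000 / 36.458 = 3237 mol.
Step 1 gives a 2:1 ratio of HCl to H2, so n(H2) = 1618 mol.
In step 2 the H2:NH3 ratio is 3:2, so n(NH3) = 1079 mol.
Mass of NH3 = 1079 × 17.034 = 18380 g = 18.4 kg.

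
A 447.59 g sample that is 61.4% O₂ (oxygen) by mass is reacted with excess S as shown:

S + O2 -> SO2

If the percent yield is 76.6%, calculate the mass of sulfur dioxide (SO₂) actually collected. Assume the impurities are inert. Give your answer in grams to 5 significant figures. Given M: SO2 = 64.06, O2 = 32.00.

Pure O2 available = 447.59 g × 0.614 = 274.820 g.
n(O2) = 274.820 g / 32.00 g/mol = 8.58813 mol.
From the equation the O2:SO2 mole ratio is 1:1, so n(SO2) = 8.58813 × 1/1 = 8.58813 mol.
Mass of SO2 = 8.58813 mol × 64.06 g/mol = 550.156 g.
Actual mass collected = 550.156 g × 0.766 = 421.419 g.

421.42 g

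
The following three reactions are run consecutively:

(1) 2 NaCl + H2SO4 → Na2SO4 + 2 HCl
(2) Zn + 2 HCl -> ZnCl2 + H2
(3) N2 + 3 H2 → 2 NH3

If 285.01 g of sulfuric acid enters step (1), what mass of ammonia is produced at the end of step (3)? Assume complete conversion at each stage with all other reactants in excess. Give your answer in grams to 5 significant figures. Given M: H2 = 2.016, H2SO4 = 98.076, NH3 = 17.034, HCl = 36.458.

n(H2SO4) = 285.01 / 98.076 = 2.90601 mol.
Reaction (1): H2SO4→HCl ratio 1:2 ⇒ n(HCl) = 5.81202 mol.
Reaction (2): HCl→H2 ratio 2:1 ⇒ n(H2) = 2.90601 mol.
Reaction (3): H2→NH3 ratio 3:2 ⇒ n(NH3) = 1.93734 mol.
Mass of NH3 = 1.93734 × 17.034 = 33.0007 g.

33.001 g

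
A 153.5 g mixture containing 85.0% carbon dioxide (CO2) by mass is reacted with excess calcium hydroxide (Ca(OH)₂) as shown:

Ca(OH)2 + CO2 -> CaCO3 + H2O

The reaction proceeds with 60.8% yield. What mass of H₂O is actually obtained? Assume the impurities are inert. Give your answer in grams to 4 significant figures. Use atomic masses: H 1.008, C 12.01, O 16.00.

32.47 g

Pure CO2 available = 153.5 g × 0.850 = 130.47 g.
M(CO2) = 12.01 + 2(16.00) = 44.01 g/mol.
M(H2O) = 2(1.008) + 16.00 = 18.016 g/mol.
n(CO2) = 130.47 g / 44.01 g/mol = 2.9647 mol.
From the equation the CO2:H2O mole ratio is 1:1, so n(H2O) = 2.9647 × 1/1 = 2.9647 mol.
Mass of H2O = 2.9647 mol × 18.016 g/mol = 53.411 g.
Actual mass collected = 53.411 g × 0.608 = 32.474 g.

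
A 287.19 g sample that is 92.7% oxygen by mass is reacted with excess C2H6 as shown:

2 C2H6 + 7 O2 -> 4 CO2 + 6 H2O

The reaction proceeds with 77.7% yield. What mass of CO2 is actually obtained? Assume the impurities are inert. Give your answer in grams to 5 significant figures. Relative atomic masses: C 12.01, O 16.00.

Pure O2 available = 287.19 g × 0.927 = 266.225 g.
M(O2) = 2(16.00) = 32.00 g/mol.
M(CO2) = 12.01 + 2(16.00) = 44.01 g/mol.
n(O2) = 266.225 g / 32.00 g/mol = 8.31954 mol.
From the equation the O2:CO2 mole ratio is 7:4, so n(CO2) = 8.31954 × 4/7 = 4.75402 mol.
Mass of CO2 = 4.75402 mol × 44.01 g/mol = 209.224 g.
Actual mass collected = 209.224 g × 0.777 = 162.567 g.

162.57 g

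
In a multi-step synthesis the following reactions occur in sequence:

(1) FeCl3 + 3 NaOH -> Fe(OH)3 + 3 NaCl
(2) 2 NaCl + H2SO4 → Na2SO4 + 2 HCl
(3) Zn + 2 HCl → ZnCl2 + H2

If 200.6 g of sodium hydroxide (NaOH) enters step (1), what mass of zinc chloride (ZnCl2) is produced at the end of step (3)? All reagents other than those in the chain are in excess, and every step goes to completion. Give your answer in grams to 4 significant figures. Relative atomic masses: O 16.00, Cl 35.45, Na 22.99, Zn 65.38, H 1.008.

341.7 g

M(NaOH) = 22.99 + 16.00 + 1.008 = 39.998 g/mol.
M(ZnCl2) = 65.38 + 2(35.45) = 136.28 g/mol.
n(NaOH) = 200.6 / 39.998 = 5.0153 mol.
Reaction (1): NaOH→NaCl ratio 3:3 ⇒ n(NaCl) = 5.0153 mol.
Reaction (2): NaCl→HCl ratio 2:2 ⇒ n(HCl) = 5.0153 mol.
Reaction (3): HCl→ZnCl2 ratio 2:1 ⇒ n(ZnCl2) = 2.5076 mol.
Mass of ZnCl2 = 2.5076 × 136.28 = 341.74 g.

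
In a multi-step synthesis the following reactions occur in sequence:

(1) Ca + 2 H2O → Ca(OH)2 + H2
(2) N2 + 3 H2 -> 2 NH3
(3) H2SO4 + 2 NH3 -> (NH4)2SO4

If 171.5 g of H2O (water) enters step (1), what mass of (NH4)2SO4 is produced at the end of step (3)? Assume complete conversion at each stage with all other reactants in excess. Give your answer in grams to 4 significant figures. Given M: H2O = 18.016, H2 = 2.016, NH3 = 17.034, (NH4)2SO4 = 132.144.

n(H2O) = 171.5 / 18.016 = 9.5193 mol.
Reaction (1): H2O→H2 ratio 2:1 ⇒ n(H2) = 4.7597 mol.
Reaction (2): H2→NH3 ratio 3:2 ⇒ n(NH3) = 3.1731 mol.
Reaction (3): NH3→(NH4)2SO4 ratio 2:1 ⇒ n((NH4)2SO4) = 1.5866 mol.
Mass of (NH4)2SO4 = 1.5866 × 132.144 = 209.65 g.

209.7 g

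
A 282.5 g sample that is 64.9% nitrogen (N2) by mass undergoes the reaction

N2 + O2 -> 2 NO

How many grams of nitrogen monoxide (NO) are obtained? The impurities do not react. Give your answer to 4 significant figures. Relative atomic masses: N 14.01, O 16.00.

Mass of pure N2 = 282.5 g × 0.649 = 183.34 g.
M(N2) = 2(14.01) = 28.02 g/mol.
M(NO) = 14.01 + 16.00 = 30.01 g/mol.
n(N2) = 183.34 g / 28.02 g/mol = 6.5433 mol.
From the equation the N2:NO mole ratio is 1:2, so n(NO) = 6.5433 × 2/1 = 13.087 mol.
Mass of NO = 13.087 mol × 30.01 g/mol = 392.73 g.

392.7 g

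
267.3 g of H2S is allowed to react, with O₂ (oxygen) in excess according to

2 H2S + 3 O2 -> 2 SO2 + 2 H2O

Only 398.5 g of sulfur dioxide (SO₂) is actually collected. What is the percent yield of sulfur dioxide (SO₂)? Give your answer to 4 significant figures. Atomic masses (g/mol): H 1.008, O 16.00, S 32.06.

M(H2S) = 2(1.008) + 32.06 = 34.076 g/mol.
M(SO2) = 32.06 + 2(16.00) = 64.06 g/mol.
n(H2S) = 267.30 g / 34.076 g/mol = 7.8442 mol.
From the equation the H2S:SO2 mole ratio is 2:2, so n(SO2) = 7.8442 × 2/2 = 7.8442 mol.
Mass of SO2 = 7.8442 mol × 64.06 g/mol = 502.50 g.
This is the theoretical yield. Percent yield = 398.5 g / 502.50 g × 100% = 79.303%.

79.30 %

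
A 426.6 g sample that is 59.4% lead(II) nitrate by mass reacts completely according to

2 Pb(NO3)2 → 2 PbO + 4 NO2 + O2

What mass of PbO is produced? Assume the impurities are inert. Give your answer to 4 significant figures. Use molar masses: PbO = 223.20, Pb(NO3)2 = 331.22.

Mass of pure Pb(NO3)2 = 426.6 g × 0.594 = 253.40 g.
n(Pb(NO3)2) = 253.40 g / 331.22 g/mol = 0.76505 mol.
From the equation the Pb(NO3)2:PbO mole ratio is 2:2, so n(PbO) = 0.76505 × 2/2 = 0.76505 mol.
Mass of PbO = 0.76505 mol × 223.20 g/mol = 170.76 g.

170.8 g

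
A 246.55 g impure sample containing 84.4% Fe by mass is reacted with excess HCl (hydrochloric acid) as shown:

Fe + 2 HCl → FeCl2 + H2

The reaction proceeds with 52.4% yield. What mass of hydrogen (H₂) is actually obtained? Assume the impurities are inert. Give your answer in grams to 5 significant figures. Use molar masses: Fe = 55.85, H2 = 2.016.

Pure Fe available = 246.55 g × 0.844 = 208.088 g.
n(Fe) = 208.088 g / 55.85 g/mol = 3.72584 mol.
From the equation the Fe:H2 mole ratio is 1:1, so n(H2) = 3.72584 × 1/1 = 3.72584 mol.
Mass of H2 = 3.72584 mol × 2.016 g/mol = 7.51129 g.
Actual mass collected = 7.51129 g × 0.524 = 3.93592 g.

3.9359 g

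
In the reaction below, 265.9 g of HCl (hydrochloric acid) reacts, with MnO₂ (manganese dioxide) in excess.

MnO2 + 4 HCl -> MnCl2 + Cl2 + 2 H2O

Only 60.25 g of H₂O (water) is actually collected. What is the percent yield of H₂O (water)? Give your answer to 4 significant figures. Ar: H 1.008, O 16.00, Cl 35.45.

91.71 %

M(HCl) = 1.008 + 35.45 = 36.458 g/mol.
M(H2O) = 2(1.008) + 16.00 = 18.016 g/mol.
n(HCl) = 265.90 g / 36.458 g/mol = 7.2933 mol.
From the equation the HCl:H2O mole ratio is 4:2, so n(H2O) = 7.2933 × 2/4 = 3.6467 mol.
Mass of H2O = 3.6467 mol × 18.016 g/mol = 65.698 g.
This is the theoretical yield. Percent yield = 60.25 g / 65.698 g × 100% = 91.707%.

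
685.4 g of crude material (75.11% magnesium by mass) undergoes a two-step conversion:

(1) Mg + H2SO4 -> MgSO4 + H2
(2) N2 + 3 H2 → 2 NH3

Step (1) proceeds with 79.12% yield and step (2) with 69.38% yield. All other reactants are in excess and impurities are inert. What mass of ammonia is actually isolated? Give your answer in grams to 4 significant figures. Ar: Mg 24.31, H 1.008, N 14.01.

Pure Mg = 685.4 × 0.7511 = 514.80 g.
M(Mg) = 24.31 g/mol.
M(NH3) = 14.01 + 3(1.008) = 17.034 g/mol.
n(Mg) = 514.80 / 24.31 = 21.177 mol.
Step 1 (Mg:H2 = 1:1): theoretical n(H2) = 21.177 mol; at 79.12% yield, n(H2) = 16.755 mol.
Step 2 (H2:NH3 = 3:2): theoretical n(NH3) = 11.170 mol, so theoretical mass = 11.170 × 17.034 = 190.27 g.
At 69.38% yield, actual mass of NH3 = 190.27 × 0.6938 = 132.01 g.

132.0 g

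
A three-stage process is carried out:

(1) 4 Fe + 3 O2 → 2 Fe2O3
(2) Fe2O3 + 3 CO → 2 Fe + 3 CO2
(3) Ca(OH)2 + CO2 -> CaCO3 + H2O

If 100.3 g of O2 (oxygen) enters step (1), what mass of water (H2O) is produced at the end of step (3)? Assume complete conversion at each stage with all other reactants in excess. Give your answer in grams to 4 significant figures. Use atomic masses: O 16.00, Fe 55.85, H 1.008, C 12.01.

112.9 g

M(O2) = 2(16.00) = 32.00 g/mol.
M(H2O) = 2(1.008) + 16.00 = 18.016 g/mol.
n(O2) = 100.3 / 32.00 = 3.1344 mol.
Reaction (1): O2→Fe2O3 ratio 3:2 ⇒ n(Fe2O3) = 2.0896 mol.
Reaction (2): Fe2O3→CO2 ratio 1:3 ⇒ n(CO2) = 6.2687 mol.
Reaction (3): CO2→H2O ratio 1:1 ⇒ n(H2O) = 6.2687 mol.
Mass of H2O = 6.2687 × 18.016 = 112.94 g.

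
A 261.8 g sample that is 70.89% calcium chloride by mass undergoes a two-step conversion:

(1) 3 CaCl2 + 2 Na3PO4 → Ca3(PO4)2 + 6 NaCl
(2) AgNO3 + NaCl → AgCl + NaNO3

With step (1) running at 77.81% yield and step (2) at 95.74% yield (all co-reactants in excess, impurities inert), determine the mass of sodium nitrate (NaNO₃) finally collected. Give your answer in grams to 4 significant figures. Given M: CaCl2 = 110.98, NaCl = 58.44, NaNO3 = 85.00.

Pure CaCl2 = 261.8 × 0.7089 = 185.59 g.
n(CaCl2) = 185.59 / 110.98 = 1.6723 mol.
Step 1 (CaCl2:NaCl = 3:6): theoretical n(NaCl) = 3.3446 mol; at 77.81% yield, n(NaCl) = 2.6024 mol.
Step 2 (NaCl:NaNO3 = 1:1): theoretical n(NaNO3) = 2.6024 mol, so theoretical mass = 2.6024 × 85.00 = 221.20 g.
At 95.74% yield, actual mass of NaNO3 = 221.20 × 0.9574 = 211.78 g.

211.8 g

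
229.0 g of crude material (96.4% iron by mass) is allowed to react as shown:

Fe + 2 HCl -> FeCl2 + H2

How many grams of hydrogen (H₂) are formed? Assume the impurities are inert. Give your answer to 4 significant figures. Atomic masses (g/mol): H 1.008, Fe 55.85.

7.969 g

Mass of pure Fe = 229.0 g × 0.964 = 220.76 g.
M(Fe) = 55.85 g/mol.
M(H2) = 2(1.008) = 2.016 g/mol.
n(Fe) = 220.76 g / 55.85 g/mol = 3.9527 mol.
From the equation the Fe:H2 mole ratio is 1:1, so n(H2) = 3.9527 × 1/1 = 3.9527 mol.
Mass of H2 = 3.9527 mol × 2.016 g/mol = 7.9686 g.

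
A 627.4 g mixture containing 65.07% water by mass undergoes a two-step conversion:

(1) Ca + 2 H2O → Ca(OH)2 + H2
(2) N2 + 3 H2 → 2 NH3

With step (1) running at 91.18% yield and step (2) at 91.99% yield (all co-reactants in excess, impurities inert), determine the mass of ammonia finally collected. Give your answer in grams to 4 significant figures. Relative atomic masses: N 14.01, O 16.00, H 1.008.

107.9 g

Pure H2O = 627.4 × 0.6507 = 408.25 g.
M(H2O) = 2(1.008) + 16.00 = 18.016 g/mol.
M(NH3) = 14.01 + 3(1.008) = 17.034 g/mol.
n(H2O) = 408.25 / 18.016 = 22.660 mol.
Step 1 (H2O:H2 = 2:1): theoretical n(H2) = 11.330 mol; at 91.18% yield, n(H2) = 10.331 mol.
Step 2 (H2:NH3 = 3:2): theoretical n(NH3) = 6.8872 mol, so theoretical mass = 6.8872 × 17.034 = 117.32 g.
At 91.99% yield, actual mass of NH3 = 117.32 × 0.9199 = 107.92 g.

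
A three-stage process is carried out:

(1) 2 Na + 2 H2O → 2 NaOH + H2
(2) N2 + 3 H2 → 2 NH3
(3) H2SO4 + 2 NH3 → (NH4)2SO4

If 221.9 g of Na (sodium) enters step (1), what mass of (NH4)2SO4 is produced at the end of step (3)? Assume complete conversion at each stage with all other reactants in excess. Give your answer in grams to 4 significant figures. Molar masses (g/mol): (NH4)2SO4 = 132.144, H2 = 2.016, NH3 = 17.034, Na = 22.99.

212.6 g

n(Na) = 221.9 / 22.99 = 9.6520 mol.
Reaction (1): Na→H2 ratio 2:1 ⇒ n(H2) = 4.8260 mol.
Reaction (2): H2→NH3 ratio 3:2 ⇒ n(NH3) = 3.2173 mol.
Reaction (3): NH3→(NH4)2SO4 ratio 2:1 ⇒ n((NH4)2SO4) = 1.6087 mol.
Mass of (NH4)2SO4 = 1.6087 × 132.144 = 212.58 g.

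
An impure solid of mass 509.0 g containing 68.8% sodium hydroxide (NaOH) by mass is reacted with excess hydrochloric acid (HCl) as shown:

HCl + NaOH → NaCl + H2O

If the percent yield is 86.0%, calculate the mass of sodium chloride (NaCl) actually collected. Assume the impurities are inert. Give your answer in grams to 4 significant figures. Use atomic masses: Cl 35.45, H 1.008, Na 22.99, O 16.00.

Pure NaOH available = 509.0 g × 0.688 = 350.19 g.
M(NaOH) = 22.99 + 16.00 + 1.008 = 39.998 g/mol.
M(NaCl) = 22.99 + 35.45 = 58.44 g/mol.
n(NaOH) = 350.19 g / 39.998 g/mol = 8.7552 mol.
From the equation the NaOH:NaCl mole ratio is 1:1, so n(NaCl) = 8.7552 × 1/1 = 8.7552 mol.
Mass of NaCl = 8.7552 mol × 58.44 g/mol = 511.66 g.
Actual mass collected = 511.66 g × 0.860 = 440.02 g.

440.0 g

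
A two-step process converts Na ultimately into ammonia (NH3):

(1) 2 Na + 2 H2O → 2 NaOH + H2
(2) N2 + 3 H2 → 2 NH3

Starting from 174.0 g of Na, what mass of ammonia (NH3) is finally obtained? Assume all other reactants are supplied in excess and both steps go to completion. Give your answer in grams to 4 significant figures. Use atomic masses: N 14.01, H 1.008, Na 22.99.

M(Na) = 22.99 g/mol.
M(NH3) = 14.01 + 3(1.008) = 17.034 g/mol.
n(Na) = 174.00 / 22.99 = 7.5685 mol.
Step 1 gives a 2:1 ratio of Na to H2, so n(H2) = 3.7843 mol.
In step 2 the H2:NH3 ratio is 3:2, so n(NH3) = 2.5228 mol.
Mass of NH3 = 2.5228 × 17.034 = 42.974 g.

42.97 g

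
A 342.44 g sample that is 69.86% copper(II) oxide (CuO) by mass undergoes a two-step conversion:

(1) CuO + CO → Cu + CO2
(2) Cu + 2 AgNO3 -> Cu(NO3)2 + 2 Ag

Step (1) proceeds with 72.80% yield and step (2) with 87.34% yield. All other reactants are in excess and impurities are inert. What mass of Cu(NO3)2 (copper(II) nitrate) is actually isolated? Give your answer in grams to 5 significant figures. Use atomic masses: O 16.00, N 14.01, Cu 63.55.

358.66 g

Pure CuO = 342.44 × 0.6986 = 239.229 g.
M(CuO) = 63.55 + 16.00 = 79.55 g/mol.
M(Cu(NO3)2) = 63.55 + 2(14.01) + 6(16.00) = 187.57 g/mol.
n(CuO) = 239.229 / 79.55 = 3.00727 mol.
Step 1 (CuO:Cu = 1:1): theoretical n(Cu) = 3.00727 mol; at 72.80% yield, n(Cu) = 2.18929 mol.
Step 2 (Cu:Cu(NO3)2 = 1:1): theoretical n(Cu(NO3)2) = 2.18929 mol, so theoretical mass = 2.18929 × 187.57 = 410.646 g.
At 87.34% yield, actual mass of Cu(NO3)2 = 410.646 × 0.8734 = 358.658 g.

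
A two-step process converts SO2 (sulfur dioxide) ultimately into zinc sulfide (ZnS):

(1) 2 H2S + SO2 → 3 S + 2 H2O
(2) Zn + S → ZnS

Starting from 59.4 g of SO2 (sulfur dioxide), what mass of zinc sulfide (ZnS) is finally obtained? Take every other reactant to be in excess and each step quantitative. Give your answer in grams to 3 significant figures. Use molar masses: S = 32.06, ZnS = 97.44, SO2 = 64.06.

n(SO2) = 59.40 / 64.06 = 0.9273 mol.
Step 1 gives a 1:3 ratio of SO2 to S, so n(S) = 2.782 mol.
In step 2 the S:ZnS ratio is 1:1, so n(ZnS) = 2.782 mol.
Mass of ZnS = 2.782 × 97.44 = 271.1 g.

271 g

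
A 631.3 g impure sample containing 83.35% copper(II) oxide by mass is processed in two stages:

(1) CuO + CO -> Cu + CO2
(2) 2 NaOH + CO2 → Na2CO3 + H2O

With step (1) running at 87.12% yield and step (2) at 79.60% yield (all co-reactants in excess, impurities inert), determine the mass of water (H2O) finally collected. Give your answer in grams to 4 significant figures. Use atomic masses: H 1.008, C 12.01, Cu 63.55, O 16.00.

Pure CuO = 631.3 × 0.8335 = 526.19 g.
M(CuO) = 63.55 + 16.00 = 79.55 g/mol.
M(H2O) = 2(1.008) + 16.00 = 18.016 g/mol.
n(CuO) = 526.19 / 79.55 = 6.6146 mol.
Step 1 (CuO:CO2 = 1:1): theoretical n(CO2) = 6.6146 mol; at 87.12% yield, n(CO2) = 5.7626 mol.
Step 2 (CO2:H2O = 1:1): theoretical n(H2O) = 5.7626 mol, so theoretical mass = 5.7626 × 18.016 = 103.82 g.
At 79.60% yield, actual mass of H2O = 103.82 × 0.7960 = 82.640 g.

82.64 g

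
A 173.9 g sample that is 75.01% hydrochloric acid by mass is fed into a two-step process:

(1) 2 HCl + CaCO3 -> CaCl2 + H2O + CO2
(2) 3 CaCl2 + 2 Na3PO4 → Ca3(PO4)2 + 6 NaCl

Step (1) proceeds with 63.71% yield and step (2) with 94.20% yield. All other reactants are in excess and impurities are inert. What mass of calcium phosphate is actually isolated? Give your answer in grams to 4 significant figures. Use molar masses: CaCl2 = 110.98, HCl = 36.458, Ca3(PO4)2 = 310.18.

111.0 g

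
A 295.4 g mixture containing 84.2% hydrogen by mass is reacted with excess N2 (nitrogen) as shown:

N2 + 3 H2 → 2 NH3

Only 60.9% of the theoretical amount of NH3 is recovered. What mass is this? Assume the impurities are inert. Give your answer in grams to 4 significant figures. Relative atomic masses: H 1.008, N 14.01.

853.2 g

Pure H2 available = 295.4 g × 0.842 = 248.73 g.
M(H2) = 2(1.008) = 2.016 g/mol.
M(NH3) = 14.01 + 3(1.008) = 17.034 g/mol.
n(H2) = 248.73 g / 2.016 g/mol = 123.38 mol.
From the equation the H2:NH3 mole ratio is 3:2, so n(NH3) = 123.38 × 2/3 = 82.251 mol.
Mass of NH3 = 82.251 mol × 17.034 g/mol = 1401.1 g.
Actual mass collected = 1401.1 g × 0.609 = 853.25 g.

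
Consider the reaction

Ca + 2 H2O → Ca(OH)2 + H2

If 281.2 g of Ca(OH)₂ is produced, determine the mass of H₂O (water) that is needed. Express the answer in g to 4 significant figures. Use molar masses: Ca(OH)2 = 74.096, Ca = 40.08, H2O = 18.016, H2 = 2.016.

136.7 g

n(Ca(OH)2) = 281.20 g / 74.096 g/mol = 3.7951 mol.
From the equation the Ca(OH)2:H2O mole ratio is 1:2, so n(H2O) = 3.7951 × 2/1 = 7.5902 mol.
Mass of H2O = 7.5902 mol × 18.016 g/mol = 136.74 g.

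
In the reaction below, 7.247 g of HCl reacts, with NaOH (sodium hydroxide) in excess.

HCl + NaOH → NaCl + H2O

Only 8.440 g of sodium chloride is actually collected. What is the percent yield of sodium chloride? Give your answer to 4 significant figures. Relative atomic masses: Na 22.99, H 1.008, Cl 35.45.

M(HCl) = 1.008 + 35.45 = 36.458 g/mol.
M(NaCl) = 22.99 + 35.45 = 58.44 g/mol.
n(HCl) = 7.2470 g / 36.458 g/mol = 0.19878 mol.
From the equation the HCl:NaCl mole ratio is 1:1, so n(NaCl) = 0.19878 × 1/1 = 0.19878 mol.
Mass of NaCl = 0.19878 mol × 58.44 g/mol = 11.617 g.
This is the theoretical yield. Percent yield = 8.440 g / 11.617 g × 100% = 72.655%.

72.66 %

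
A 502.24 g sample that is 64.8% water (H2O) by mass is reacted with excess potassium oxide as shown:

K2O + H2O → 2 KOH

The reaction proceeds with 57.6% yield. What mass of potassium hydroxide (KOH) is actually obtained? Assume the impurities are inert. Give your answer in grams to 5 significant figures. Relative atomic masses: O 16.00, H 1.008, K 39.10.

1167.6 g

Pure H2O available = 502.24 g × 0.648 = 325.452 g.
M(H2O) = 2(1.008) + 16.00 = 18.016 g/mol.
M(KOH) = 39.10 + 16.00 + 1.008 = 56.108 g/mol.
n(H2O) = 325.452 g / 18.016 g/mol = 18.0646 mol.
From the equation the H2O:KOH mole ratio is 1:2, so n(KOH) = 18.0646 × 2/1 = 36.1292 mol.
Mass of KOH = 36.1292 mol × 56.108 g/mol = 2027.14 g.
Actual mass collected = 2027.14 g × 0.576 = 1167.63 g.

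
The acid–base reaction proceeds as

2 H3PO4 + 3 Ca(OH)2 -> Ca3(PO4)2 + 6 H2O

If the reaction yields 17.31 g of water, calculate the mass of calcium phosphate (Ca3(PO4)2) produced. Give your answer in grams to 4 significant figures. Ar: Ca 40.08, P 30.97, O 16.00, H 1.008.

49.67 g

M(H2O) = 2(1.008) + 16.00 = 18.016 g/mol.
M(Ca3(PO4)2) = 3(40.08) + 2(30.97) + 8(16.00) = 310.18 g/mol.
n(H2O) = 17.310 g / 18.016 g/mol = 0.96081 mol.
From the equation the H2O:Ca3(PO4)2 mole ratio is 6:1, so n(Ca3(PO4)2) = 0.96081 × 1/6 = 0.16014 mol.
Mass of Ca3(PO4)2 = 0.16014 mol × 310.18 g/mol = 49.671 g.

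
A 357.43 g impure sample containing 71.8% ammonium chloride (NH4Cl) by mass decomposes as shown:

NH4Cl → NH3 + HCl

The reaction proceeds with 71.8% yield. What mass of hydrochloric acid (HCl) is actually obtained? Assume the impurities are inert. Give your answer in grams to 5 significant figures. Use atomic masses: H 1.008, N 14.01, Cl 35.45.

125.59 g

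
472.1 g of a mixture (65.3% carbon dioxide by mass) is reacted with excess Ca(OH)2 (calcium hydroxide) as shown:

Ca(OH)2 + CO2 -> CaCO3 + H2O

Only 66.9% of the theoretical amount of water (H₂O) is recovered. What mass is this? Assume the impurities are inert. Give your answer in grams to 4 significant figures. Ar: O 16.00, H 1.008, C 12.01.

84.43 g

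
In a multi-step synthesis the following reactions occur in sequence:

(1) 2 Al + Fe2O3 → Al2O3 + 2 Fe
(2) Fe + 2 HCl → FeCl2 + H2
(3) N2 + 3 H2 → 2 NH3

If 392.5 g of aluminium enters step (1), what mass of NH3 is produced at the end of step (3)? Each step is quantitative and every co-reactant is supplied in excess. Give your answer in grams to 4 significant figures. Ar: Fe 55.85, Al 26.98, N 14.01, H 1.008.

M(Al) = 26.98 g/mol.
M(NH3) = 14.01 + 3(1.008) = 17.034 g/mol.
n(Al) = 392.5 / 26.98 = 14.548 mol.
Reaction (1): Al→Fe ratio 2:2 ⇒ n(Fe) = 14.548 mol.
Reaction (2): Fe→H2 ratio 1:1 ⇒ n(H2) = 14.548 mol.
Reaction (3): H2→NH3 ratio 3:2 ⇒ n(NH3) = 9.6985 mol.
Mass of NH3 = 9.6985 × 17.034 = 165.20 g.

165.2 g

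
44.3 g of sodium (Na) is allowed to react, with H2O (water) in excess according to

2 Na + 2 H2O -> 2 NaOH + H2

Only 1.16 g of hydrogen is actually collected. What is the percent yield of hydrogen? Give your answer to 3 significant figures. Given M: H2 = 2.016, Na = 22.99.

n(Na) = 44.30 g / 22.99 g/mol = 1.927 mol.
From the equation the Na:H2 mole ratio is 2:1, so n(H2) = 1.927 × 1/2 = 0.9635 mol.
Mass of H2 = 0.9635 mol × 2.016 g/mol = 1.942 g.
This is the theoretical yield. Percent yield = 1.16 g / 1.942 g × 100% = 59.72%.

59.7 %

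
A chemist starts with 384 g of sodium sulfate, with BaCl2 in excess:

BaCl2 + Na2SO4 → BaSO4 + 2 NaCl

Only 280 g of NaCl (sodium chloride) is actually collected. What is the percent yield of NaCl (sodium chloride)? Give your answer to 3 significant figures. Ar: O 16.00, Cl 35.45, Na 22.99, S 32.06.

88.6 %

M(Na2SO4) = 2(22.99) + 32.06 + 4(16.00) = 142.04 g/mol.
M(NaCl) = 22.99 + 35.45 = 58.44 g/mol.
n(Na2SO4) = 384.0 g / 142.04 g/mol = 2.703 mol.
From the equation the Na2SO4:NaCl mole ratio is 1:2, so n(NaCl) = 2.703 × 2/1 = 5.407 mol.
Mass of NaCl = 5.407 mol × 58.44 g/mol = 316.0 g.
This is the theoretical yield. Percent yield = 280 g / 316.0 g × 100% = 88.61%.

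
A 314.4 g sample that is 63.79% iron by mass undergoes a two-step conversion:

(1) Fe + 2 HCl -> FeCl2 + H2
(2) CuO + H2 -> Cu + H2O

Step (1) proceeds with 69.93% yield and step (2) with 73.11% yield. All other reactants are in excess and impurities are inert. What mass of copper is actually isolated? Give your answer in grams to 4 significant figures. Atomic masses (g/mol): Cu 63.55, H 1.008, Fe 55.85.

116.7 g

Pure Fe = 314.4 × 0.6379 = 200.56 g.
M(Fe) = 55.85 g/mol.
M(Cu) = 63.55 g/mol.
n(Fe) = 200.56 / 55.85 = 3.5910 mol.
Step 1 (Fe:H2 = 1:1): theoretical n(H2) = 3.5910 mol; at 69.93% yield, n(H2) = 2.5112 mol.
Step 2 (H2:Cu = 1:1): theoretical n(Cu) = 2.5112 mol, so theoretical mass = 2.5112 × 63.55 = 159.58 g.
At 73.11% yield, actual mass of Cu = 159.58 × 0.7311 = 116.67 g.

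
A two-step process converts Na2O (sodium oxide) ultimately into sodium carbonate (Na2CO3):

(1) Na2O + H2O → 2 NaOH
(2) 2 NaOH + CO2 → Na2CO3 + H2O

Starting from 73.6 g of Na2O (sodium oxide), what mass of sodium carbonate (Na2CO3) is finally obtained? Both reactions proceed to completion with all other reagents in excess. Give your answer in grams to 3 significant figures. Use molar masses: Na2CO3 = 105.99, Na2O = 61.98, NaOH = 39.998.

126 g

n(Na2O) = 73.60 / 61.98 = 1.187 mol.
Step 1 gives a 1:2 ratio of Na2O to NaOH, so n(NaOH) = 2.375 mol.
In step 2 the NaOH:Na2CO3 ratio is 2:1, so n(Na2CO3) = 1.187 mol.
Mass of Na2CO3 = 1.187 × 105.99 = 125.9 g.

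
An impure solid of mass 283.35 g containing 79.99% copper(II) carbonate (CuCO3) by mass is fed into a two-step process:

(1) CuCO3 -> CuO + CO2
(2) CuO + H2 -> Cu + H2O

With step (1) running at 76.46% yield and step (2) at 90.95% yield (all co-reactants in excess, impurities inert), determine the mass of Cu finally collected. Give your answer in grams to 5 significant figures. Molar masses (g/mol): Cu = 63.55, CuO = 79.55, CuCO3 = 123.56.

81.065 g

Pure CuCO3 = 283.35 × 0.7999 = 226.652 g.
n(CuCO3) = 226.652 / 123.56 = 1.83434 mol.
Step 1 (CuCO3:CuO = 1:1): theoretical n(CuO) = 1.83434 mol; at 76.46% yield, n(CuO) = 1.40254 mol.
Step 2 (CuO:Cu = 1:1): theoretical n(Cu) = 1.40254 mol, so theoretical mass = 1.40254 × 63.55 = 89.1314 g.
At 90.95% yield, actual mass of Cu = 89.1314 × 0.9095 = 81.0650 g.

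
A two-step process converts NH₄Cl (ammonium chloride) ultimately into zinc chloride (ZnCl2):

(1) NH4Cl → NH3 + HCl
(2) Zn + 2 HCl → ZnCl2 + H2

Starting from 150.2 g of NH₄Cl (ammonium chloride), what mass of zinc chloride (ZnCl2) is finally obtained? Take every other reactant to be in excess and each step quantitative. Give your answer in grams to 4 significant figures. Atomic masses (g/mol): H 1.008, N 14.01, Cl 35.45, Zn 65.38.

M(NH4Cl) = 14.01 + 4(1.008) + 35.45 = 53.492 g/mol.
M(ZnCl2) = 65.38 + 2(35.45) = 136.28 g/mol.
n(NH4Cl) = 150.20 / 53.492 = 2.8079 mol.
Step 1 gives a 1:1 ratio of NH4Cl to HCl, so n(HCl) = 2.8079 mol.
In step 2 the HCl:ZnCl2 ratio is 2:1, so n(ZnCl2) = 1.4039 mol.
Mass of ZnCl2 = 1.4039 × 136.28 = 191.33 g.

191.3 g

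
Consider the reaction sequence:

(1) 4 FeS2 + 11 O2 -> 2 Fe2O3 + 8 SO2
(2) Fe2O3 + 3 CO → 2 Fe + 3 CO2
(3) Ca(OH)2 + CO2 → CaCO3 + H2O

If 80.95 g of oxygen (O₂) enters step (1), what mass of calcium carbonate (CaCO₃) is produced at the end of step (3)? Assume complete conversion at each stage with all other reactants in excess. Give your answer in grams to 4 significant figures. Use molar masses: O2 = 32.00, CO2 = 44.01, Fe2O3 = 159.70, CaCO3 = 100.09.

n(O2) = 80.95 / 32.00 = 2.5297 mol.
Reaction (1): O2→Fe2O3 ratio 11:2 ⇒ n(Fe2O3) = 0.45994 mol.
Reaction (2): Fe2O3→CO2 ratio 1:3 ⇒ n(CO2) = 1.3798 mol.
Reaction (3): CO2→CaCO3 ratio 1:1 ⇒ n(CaCO3) = 1.3798 mol.
Mass of CaCO3 = 1.3798 × 100.09 = 138.11 g.

138.1 g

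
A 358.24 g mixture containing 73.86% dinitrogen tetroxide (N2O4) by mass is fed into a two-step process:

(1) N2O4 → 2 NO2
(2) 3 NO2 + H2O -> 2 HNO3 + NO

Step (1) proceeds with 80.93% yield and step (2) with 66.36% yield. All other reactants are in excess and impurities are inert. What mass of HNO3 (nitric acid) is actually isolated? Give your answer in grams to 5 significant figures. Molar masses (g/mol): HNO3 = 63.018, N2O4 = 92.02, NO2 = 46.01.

Pure N2O4 = 358.24 × 0.7386 = 264.596 g.
n(N2O4) = 264.596 / 92.02 = 2.87542 mol.
Step 1 (N2O4:NO2 = 1:2): theoretical n(NO2) = 5.75084 mol; at 80.93% yield, n(NO2) = 4.65415 mol.
Step 2 (NO2:HNO3 = 3:2): theoretical n(HNO3) = 3.10277 mol, so theoretical mass = 3.10277 × 63.018 = 195.530 g.
At 66.36% yield, actual mass of HNO3 = 195.530 × 0.6636 = 129.754 g.

129.75 g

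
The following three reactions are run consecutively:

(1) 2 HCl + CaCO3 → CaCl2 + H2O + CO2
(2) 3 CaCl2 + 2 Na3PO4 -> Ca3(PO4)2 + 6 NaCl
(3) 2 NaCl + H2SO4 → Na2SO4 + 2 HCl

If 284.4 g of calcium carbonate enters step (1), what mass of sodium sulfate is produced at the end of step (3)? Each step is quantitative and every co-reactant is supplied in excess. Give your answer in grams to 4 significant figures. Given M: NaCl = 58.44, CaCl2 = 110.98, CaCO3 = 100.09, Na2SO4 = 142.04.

n(CaCO3) = 284.4 / 100.09 = 2.8414 mol.
Reaction (1): CaCO3→CaCl2 ratio 1:1 ⇒ n(CaCl2) = 2.8414 mol.
Reaction (2): CaCl2→NaCl ratio 3:6 ⇒ n(NaCl) = 5.6829 mol.
Reaction (3): NaCl→Na2SO4 ratio 2:1 ⇒ n(Na2SO4) = 2.8414 mol.
Mass of Na2SO4 = 2.8414 × 142.04 = 403.60 g.

403.6 g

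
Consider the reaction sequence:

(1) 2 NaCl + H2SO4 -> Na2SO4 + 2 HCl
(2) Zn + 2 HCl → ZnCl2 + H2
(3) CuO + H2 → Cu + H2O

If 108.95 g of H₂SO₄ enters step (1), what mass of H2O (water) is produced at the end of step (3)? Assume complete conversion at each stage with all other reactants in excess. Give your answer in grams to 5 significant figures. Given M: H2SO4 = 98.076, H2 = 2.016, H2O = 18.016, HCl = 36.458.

n(H2SO4) = 108.95 / 98.076 = 1.11087 mol.
Reaction (1): H2SO4→HCl ratio 1:2 ⇒ n(HCl) = 2.22175 mol.
Reaction (2): HCl→H2 ratio 2:1 ⇒ n(H2) = 1.11087 mol.
Reaction (3): H2→H2O ratio 1:1 ⇒ n(H2O) = 1.11087 mol.
Mass of H2O = 1.11087 × 18.016 = 20.0135 g.

20.013 g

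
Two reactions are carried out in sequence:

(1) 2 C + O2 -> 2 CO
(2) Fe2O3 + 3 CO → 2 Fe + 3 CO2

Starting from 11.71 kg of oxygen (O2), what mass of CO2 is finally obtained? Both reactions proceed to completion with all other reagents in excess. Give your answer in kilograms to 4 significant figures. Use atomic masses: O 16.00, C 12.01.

32.21 kg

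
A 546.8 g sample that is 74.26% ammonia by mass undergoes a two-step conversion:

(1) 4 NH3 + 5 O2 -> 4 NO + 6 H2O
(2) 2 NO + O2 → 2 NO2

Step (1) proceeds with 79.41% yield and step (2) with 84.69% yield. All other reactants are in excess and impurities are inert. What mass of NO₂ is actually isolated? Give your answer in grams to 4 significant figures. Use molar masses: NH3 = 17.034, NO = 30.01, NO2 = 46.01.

Pure NH3 = 546.8 × 0.7426 = 406.05 g.
n(NH3) = 406.05 / 17.034 = 23.838 mol.
Step 1 (NH3:NO = 4:4): theoretical n(NO) = 23.838 mol; at 79.41% yield, n(NO) = 18.930 mol.
Step 2 (NO:NO2 = 2:2): theoretical n(NO2) = 18.930 mol, so theoretical mass = 18.930 × 46.01 = 870.95 g.
At 84.69% yield, actual mass of NO2 = 870.95 × 0.8469 = 737.61 g.

737.6 g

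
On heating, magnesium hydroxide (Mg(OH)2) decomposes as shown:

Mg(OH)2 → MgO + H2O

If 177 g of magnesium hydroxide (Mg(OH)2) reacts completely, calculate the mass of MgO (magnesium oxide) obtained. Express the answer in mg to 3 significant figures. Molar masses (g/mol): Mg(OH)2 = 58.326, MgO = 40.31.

n(Mg(OH)2) = 177.0 g / 58.326 g/mol = 3.035 mol.
From the equation the Mg(OH)2:MgO mole ratio is 1:1, so n(MgO) = 3.035 × 1/1 = 3.035 mol.
Mass of MgO = 3.035 mol × 40.31 g/mol = 122.3 g.
Converting to mg: 122.3 g = 122000 mg.

122000 mg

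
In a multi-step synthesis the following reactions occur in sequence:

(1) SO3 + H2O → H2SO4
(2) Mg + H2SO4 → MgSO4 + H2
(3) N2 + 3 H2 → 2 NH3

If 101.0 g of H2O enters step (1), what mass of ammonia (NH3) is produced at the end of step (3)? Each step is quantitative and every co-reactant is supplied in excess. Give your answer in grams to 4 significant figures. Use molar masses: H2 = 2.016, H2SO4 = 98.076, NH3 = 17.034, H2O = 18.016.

63.66 g

n(H2O) = 101.0 / 18.016 = 5.6061 mol.
Reaction (1): H2O→H2SO4 ratio 1:1 ⇒ n(H2SO4) = 5.6061 mol.
Reaction (2): H2SO4→H2 ratio 1:1 ⇒ n(H2) = 5.6061 mol.
Reaction (3): H2→NH3 ratio 3:2 ⇒ n(NH3) = 3.7374 mol.
Mass of NH3 = 3.7374 × 17.034 = 63.663 g.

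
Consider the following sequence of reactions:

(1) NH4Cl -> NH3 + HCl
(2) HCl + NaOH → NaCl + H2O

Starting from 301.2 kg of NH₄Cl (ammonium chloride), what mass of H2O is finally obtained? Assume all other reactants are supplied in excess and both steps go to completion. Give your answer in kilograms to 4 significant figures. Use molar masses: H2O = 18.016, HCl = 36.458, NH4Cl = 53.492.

301.2 kg = 301200 g.
n(NH4Cl) = 301200 / 53.492 = 5630.7 mol.
Step 1 gives a 1:1 ratio of NH4Cl to HCl, so n(HCl) = 5630.7 mol.
In step 2 the HCl:H2O ratio is 1:1, so n(H2O) = 5630.7 mol.
Mass of H2O = 5630.7 × 18.016 = 101440 g = 101.4 kg.

101.4 kg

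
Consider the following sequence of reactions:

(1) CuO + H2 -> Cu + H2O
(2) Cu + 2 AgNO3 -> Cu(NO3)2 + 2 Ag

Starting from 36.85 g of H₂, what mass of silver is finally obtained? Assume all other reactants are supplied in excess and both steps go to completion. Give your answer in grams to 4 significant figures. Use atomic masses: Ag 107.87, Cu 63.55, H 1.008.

3943 g

M(H2) = 2(1.008) = 2.016 g/mol.
M(Ag) = 107.87 g/mol.
n(H2) = 36.850 / 2.016 = 18.279 mol.
Step 1 gives a 1:1 ratio of H2 to Cu, so n(Cu) = 18.279 mol.
In step 2 the Cu:Ag ratio is 1:2, so n(Ag) = 36.558 mol.
Mass of Ag = 36.558 × 107.87 = 3943.5 g.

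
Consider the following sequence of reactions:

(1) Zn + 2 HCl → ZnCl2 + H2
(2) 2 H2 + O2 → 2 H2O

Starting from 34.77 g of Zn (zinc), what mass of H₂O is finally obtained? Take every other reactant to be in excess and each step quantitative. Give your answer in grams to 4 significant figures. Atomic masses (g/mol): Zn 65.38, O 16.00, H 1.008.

M(Zn) = 65.38 g/mol.
M(H2O) = 2(1.008) + 16.00 = 18.016 g/mol.
n(Zn) = 34.770 / 65.38 = 0.53181 mol.
Step 1 gives a 1:1 ratio of Zn to H2, so n(H2) = 0.53181 mol.
In step 2 the H2:H2O ratio is 2:2, so n(H2O) = 0.53181 mol.
Mass of H2O = 0.53181 × 18.016 = 9.5812 g.

9.581 g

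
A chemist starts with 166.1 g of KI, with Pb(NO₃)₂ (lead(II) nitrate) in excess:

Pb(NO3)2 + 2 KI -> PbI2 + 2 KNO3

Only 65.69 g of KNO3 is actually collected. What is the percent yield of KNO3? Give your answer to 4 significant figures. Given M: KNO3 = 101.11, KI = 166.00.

64.93 %

n(KI) = 166.10 g / 166.00 g/mol = 1.0006 mol.
From the equation the KI:KNO3 mole ratio is 2:2, so n(KNO3) = 1.0006 × 2/2 = 1.0006 mol.
Mass of KNO3 = 1.0006 mol × 101.11 g/mol = 101.17 g.
This is the theoretical yield. Percent yield = 65.69 g / 101.17 g × 100% = 64.930%.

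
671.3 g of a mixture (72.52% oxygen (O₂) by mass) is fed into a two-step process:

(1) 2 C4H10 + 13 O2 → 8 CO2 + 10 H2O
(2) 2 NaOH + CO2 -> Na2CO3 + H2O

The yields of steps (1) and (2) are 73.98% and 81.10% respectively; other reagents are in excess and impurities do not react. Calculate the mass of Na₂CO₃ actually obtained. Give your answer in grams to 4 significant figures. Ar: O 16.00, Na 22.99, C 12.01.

595.3 g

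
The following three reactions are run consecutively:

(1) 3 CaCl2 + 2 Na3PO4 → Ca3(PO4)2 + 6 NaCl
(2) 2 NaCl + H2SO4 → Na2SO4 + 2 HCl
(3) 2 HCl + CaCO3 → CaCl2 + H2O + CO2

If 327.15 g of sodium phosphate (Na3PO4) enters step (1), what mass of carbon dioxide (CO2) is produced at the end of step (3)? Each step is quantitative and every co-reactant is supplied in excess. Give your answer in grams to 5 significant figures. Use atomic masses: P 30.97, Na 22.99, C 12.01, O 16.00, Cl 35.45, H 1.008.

131.74 g

M(Na3PO4) = 3(22.99) + 30.97 + 4(16.00) = 163.94 g/mol.
M(CO2) = 12.01 + 2(16.00) = 44.01 g/mol.
n(Na3PO4) = 327.15 / 163.94 = 1.99555 mol.
Reaction (1): Na3PO4→NaCl ratio 2:6 ⇒ n(NaCl) = 5.98664 mol.
Reaction (2): NaCl→HCl ratio 2:2 ⇒ n(HCl) = 5.98664 mol.
Reaction (3): HCl→CO2 ratio 2:1 ⇒ n(CO2) = 2.99332 mol.
Mass of CO2 = 2.99332 × 44.01 = 131.736 g.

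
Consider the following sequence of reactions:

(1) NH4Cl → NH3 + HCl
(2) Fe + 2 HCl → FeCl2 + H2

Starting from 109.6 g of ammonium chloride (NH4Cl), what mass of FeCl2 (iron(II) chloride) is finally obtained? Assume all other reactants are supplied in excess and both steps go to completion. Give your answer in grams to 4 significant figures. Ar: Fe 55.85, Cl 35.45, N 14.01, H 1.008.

129.8 g

M(NH4Cl) = 14.01 + 4(1.008) + 35.45 = 53.492 g/mol.
M(FeCl2) = 55.85 + 2(35.45) = 126.75 g/mol.
n(NH4Cl) = 109.60 / 53.492 = 2.0489 mol.
Step 1 gives a 1:1 ratio of NH4Cl to HCl, so n(HCl) = 2.0489 mol.
In step 2 the HCl:FeCl2 ratio is 2:1, so n(FeCl2) = 1.0245 mol.
Mass of FeCl2 = 1.0245 × 126.75 = 129.85 g.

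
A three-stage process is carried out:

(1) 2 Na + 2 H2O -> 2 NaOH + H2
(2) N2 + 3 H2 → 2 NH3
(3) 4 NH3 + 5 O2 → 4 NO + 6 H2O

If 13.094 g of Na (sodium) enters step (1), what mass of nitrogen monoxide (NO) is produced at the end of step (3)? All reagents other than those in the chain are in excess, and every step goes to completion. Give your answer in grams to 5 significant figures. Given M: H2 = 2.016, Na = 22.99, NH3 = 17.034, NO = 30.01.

5.6974 g

n(Na) = 13.094 / 22.99 = 0.569552 mol.
Reaction (1): Na→H2 ratio 2:1 ⇒ n(H2) = 0.284776 mol.
Reaction (2): H2→NH3 ratio 3:2 ⇒ n(NH3) = 0.189851 mol.
Reaction (3): NH3→NO ratio 4:4 ⇒ n(NO) = 0.189851 mol.
Mass of NO = 0.189851 × 30.01 = 5.69742 g.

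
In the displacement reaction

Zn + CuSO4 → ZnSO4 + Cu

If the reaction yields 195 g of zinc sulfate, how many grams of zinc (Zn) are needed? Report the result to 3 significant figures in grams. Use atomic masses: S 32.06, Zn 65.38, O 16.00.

79.0 g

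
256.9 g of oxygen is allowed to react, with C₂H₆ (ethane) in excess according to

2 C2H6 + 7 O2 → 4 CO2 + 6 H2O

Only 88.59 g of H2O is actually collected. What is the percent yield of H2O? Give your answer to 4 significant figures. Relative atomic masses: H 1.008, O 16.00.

71.46 %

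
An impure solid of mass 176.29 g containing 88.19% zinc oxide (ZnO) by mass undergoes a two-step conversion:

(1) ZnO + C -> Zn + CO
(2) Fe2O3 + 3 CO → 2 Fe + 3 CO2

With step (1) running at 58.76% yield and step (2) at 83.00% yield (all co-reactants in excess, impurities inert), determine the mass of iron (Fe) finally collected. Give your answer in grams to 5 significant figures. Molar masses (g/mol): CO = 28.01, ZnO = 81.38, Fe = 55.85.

Pure ZnO = 176.29 × 0.8819 = 155.470 g.
n(ZnO) = 155.470 / 81.38 = 1.91042 mol.
Step 1 (ZnO:CO = 1:1): theoretical n(CO) = 1.91042 mol; at 58.76% yield, n(CO) = 1.12256 mol.
Step 2 (CO:Fe = 3:2): theoretical n(Fe) = 0.748376 mol, so theoretical mass = 0.748376 × 55.85 = 41.7968 g.
At 83.00% yield, actual mass of Fe = 41.7968 × 0.8300 = 34.6913 g.

34.691 g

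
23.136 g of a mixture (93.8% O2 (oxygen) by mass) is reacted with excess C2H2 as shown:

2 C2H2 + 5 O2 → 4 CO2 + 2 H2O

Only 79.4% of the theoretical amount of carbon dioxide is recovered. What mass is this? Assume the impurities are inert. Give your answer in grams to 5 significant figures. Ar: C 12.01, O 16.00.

Pure O2 available = 23.136 g × 0.938 = 21.7016 g.
M(O2) = 2(16.00) = 32.00 g/mol.
M(CO2) = 12.01 + 2(16.00) = 44.01 g/mol.
n(O2) = 21.7016 g / 32.00 g/mol = 0.678174 mol.
From the equation the O2:CO2 mole ratio is 5:4, so n(CO2) = 0.678174 × 4/5 = 0.542539 mol.
Mass of CO2 = 0.542539 mol × 44.01 g/mol = 23.8772 g.
Actual mass collected = 23.8772 g × 0.794 = 18.9585 g.

18.958 g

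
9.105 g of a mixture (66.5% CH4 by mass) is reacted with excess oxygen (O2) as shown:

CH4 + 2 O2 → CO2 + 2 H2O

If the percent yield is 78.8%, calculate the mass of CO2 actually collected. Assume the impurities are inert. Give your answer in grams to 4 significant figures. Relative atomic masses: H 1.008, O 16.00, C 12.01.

13.09 g

Pure CH4 available = 9.105 g × 0.665 = 6.0548 g.
M(CH4) = 12.01 + 4(1.008) = 16.042 g/mol.
M(CO2) = 12.01 + 2(16.00) = 44.01 g/mol.
n(CH4) = 6.0548 g / 16.042 g/mol = 0.37744 mol.
From the equation the CH4:CO2 mole ratio is 1:1, so n(CO2) = 0.37744 × 1/1 = 0.37744 mol.
Mass of CO2 = 0.37744 mol × 44.01 g/mol = 16.611 g.
Actual mass collected = 16.611 g × 0.788 = 13.089 g.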